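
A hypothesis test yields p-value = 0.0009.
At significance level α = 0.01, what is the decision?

Answer: reject H₀

Derivation:
Compare p-value to α:
0.0009 < 0.01
Decision: reject H₀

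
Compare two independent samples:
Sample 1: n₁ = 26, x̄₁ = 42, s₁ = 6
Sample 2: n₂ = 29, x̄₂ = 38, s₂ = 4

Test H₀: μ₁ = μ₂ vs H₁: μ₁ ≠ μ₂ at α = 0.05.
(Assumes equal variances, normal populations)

Answer: t = 2.9366, reject H₀

Derivation:
Pooled variance: s²_p = [25×6² + 28×4²]/(53) = 25.4340
s_p = 5.0432
SE = s_p×√(1/n₁ + 1/n₂) = 5.0432×√(1/26 + 1/29) = 1.3621
t = (x̄₁ - x̄₂)/SE = (42 - 38)/1.3621 = 2.9366
df = 53, t-critical = ±2.006
Decision: reject H₀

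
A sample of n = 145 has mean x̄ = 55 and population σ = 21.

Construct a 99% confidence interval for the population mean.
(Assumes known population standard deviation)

Confidence level: 99%, α = 0.01
z_0.005 = 2.576
SE = σ/√n = 21/√145 = 1.7440
Margin of error = 2.576 × 1.7440 = 4.4925
CI: x̄ ± margin = 55 ± 4.4925
CI: (50.5075, 59.4925)

Answer: (50.5075, 59.4925)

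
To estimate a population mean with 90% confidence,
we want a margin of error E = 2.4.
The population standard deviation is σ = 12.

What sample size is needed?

Answer: n = 68

Derivation:
z_0.05 = 1.645
n = (z×σ/E)² = (1.645×12/2.4)²
n = 67.6506
Round up: n = 68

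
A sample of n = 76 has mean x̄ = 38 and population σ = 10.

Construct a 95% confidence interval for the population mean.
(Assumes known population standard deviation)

Confidence level: 95%, α = 0.05
z_0.025 = 1.960
SE = σ/√n = 10/√76 = 1.1471
Margin of error = 1.960 × 1.1471 = 2.2483
CI: x̄ ± margin = 38 ± 2.2483
CI: (35.7517, 40.2483)

Answer: (35.7517, 40.2483)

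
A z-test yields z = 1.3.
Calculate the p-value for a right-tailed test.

Answer: p-value ≈ 0.0968

Derivation:
For z = 1.3:
p = P(Z > 1.3) = 1 - Φ(1.3) = 0.0968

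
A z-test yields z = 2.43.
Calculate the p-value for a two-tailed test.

For z = 2.43:
p = 2×P(Z > |2.43|) = 2×(1 - Φ(2.43)) = 0.0151

Answer: p-value ≈ 0.0151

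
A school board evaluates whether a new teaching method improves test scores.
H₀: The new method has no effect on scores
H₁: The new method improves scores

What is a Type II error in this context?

Type I error: rejecting H₀ when it is actually true (false positive).
Type II error: failing to reject H₀ when H₁ is actually true (false negative).

Answer: Failing to adopt an effective teaching method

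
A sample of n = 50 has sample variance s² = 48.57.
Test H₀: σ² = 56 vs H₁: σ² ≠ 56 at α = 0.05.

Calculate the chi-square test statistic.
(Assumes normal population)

Answer: χ² = 42.4987, fail to reject H₀

Derivation:
df = n - 1 = 49
χ² = (n-1)s²/σ₀² = 49×48.57/56 = 42.4987
Critical values: χ²_{0.975,49} = 31.555, χ²_{0.025,49} = 70.222
Rejection region: χ² < 31.555 or χ² > 70.222
Decision: fail to reject H₀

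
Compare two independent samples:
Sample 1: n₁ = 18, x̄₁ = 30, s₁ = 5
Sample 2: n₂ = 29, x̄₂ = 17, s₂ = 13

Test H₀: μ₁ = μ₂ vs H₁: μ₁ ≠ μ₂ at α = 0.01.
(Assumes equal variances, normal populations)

Pooled variance: s²_p = [17×5² + 28×13²]/(45) = 114.6000
s_p = 10.7051
SE = s_p×√(1/n₁ + 1/n₂) = 10.7051×√(1/18 + 1/29) = 3.2122
t = (x̄₁ - x̄₂)/SE = (30 - 17)/3.2122 = 4.0471
df = 45, t-critical = ±2.690
Decision: reject H₀

Answer: t = 4.0471, reject H₀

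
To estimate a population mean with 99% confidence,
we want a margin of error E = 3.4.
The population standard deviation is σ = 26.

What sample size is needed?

Answer: n = 389

Derivation:
z_0.005 = 2.576
n = (z×σ/E)² = (2.576×26/3.4)²
n = 388.0436
Round up: n = 389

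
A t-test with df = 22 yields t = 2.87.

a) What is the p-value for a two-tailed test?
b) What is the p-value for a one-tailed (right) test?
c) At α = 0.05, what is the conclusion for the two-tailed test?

Using t-distribution with df = 22:
a) Two-tailed: p = 2×P(T > 2.87) = 0.0089
b) One-tailed: p = P(T > 2.87) = 0.0044
c) 0.0089 < 0.05, reject H₀

Answer: a) 0.0089, b) 0.0044, c) reject H₀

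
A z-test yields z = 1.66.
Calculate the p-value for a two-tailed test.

Answer: p-value ≈ 0.0969

Derivation:
For z = 1.66:
p = 2×P(Z > |1.66|) = 2×(1 - Φ(1.66)) = 0.0969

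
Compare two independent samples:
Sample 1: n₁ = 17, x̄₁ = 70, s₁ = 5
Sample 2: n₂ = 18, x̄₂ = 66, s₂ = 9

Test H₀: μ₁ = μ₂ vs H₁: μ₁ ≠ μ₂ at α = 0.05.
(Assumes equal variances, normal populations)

Answer: t = 1.6117, fail to reject H₀

Derivation:
Pooled variance: s²_p = [16×5² + 17×9²]/(33) = 53.8485
s_p = 7.3382
SE = s_p×√(1/n₁ + 1/n₂) = 7.3382×√(1/17 + 1/18) = 2.4818
t = (x̄₁ - x̄₂)/SE = (70 - 66)/2.4818 = 1.6117
df = 33, t-critical = ±2.035
Decision: fail to reject H₀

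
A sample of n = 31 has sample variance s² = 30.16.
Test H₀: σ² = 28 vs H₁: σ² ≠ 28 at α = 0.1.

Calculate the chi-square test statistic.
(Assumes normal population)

Answer: χ² = 32.3143, fail to reject H₀

Derivation:
df = n - 1 = 30
χ² = (n-1)s²/σ₀² = 30×30.16/28 = 32.3143
Critical values: χ²_{0.95,30} = 18.493, χ²_{0.05,30} = 43.773
Rejection region: χ² < 18.493 or χ² > 43.773
Decision: fail to reject H₀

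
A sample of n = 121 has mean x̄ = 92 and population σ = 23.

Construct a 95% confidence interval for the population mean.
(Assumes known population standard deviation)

Confidence level: 95%, α = 0.05
z_0.025 = 1.960
SE = σ/√n = 23/√121 = 2.0909
Margin of error = 1.960 × 2.0909 = 4.0982
CI: x̄ ± margin = 92 ± 4.0982
CI: (87.9018, 96.0982)

Answer: (87.9018, 96.0982)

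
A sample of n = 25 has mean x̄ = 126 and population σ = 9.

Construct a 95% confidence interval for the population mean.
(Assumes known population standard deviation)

Confidence level: 95%, α = 0.05
z_0.025 = 1.960
SE = σ/√n = 9/√25 = 1.8000
Margin of error = 1.960 × 1.8000 = 3.5280
CI: x̄ ± margin = 126 ± 3.5280
CI: (122.4720, 129.5280)

Answer: (122.4720, 129.5280)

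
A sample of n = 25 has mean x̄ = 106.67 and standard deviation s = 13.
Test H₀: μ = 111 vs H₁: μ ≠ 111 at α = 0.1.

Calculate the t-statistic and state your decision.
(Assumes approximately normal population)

Answer: t = -1.6654, fail to reject H₀

Derivation:
df = n - 1 = 24
SE = s/√n = 13/√25 = 2.6000
t = (x̄ - μ₀)/SE = (106.67 - 111)/2.6000 = -1.6654
Critical value: t_{0.05,24} = ±1.711
p-value ≈ 0.1088
Decision: fail to reject H₀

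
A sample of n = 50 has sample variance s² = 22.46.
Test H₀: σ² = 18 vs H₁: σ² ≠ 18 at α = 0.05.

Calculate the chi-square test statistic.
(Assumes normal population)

df = n - 1 = 49
χ² = (n-1)s²/σ₀² = 49×22.46/18 = 61.1411
Critical values: χ²_{0.975,49} = 31.555, χ²_{0.025,49} = 70.222
Rejection region: χ² < 31.555 or χ² > 70.222
Decision: fail to reject H₀

Answer: χ² = 61.1411, fail to reject H₀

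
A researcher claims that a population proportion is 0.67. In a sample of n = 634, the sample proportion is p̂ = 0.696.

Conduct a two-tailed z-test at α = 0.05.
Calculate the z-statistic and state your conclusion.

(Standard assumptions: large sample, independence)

H₀: p = 0.67, H₁: p ≠ 0.67
Standard error: SE = √(p₀(1-p₀)/n) = √(0.67×0.33/634) = 0.018675
z-statistic: z = (p̂ - p₀)/SE = (0.696 - 0.67)/0.018675 = 1.3922
Critical value: z_0.025 = ±1.960
p-value = 0.1639
Decision: fail to reject H₀ at α = 0.05

Answer: z = 1.3922, fail to reject H₀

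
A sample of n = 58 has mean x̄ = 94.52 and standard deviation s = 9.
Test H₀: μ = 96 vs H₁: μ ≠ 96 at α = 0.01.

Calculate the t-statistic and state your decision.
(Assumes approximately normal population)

Answer: t = -1.2523, fail to reject H₀

Derivation:
df = n - 1 = 57
SE = s/√n = 9/√58 = 1.1818
t = (x̄ - μ₀)/SE = (94.52 - 96)/1.1818 = -1.2523
Critical value: t_{0.005,57} = ±2.665
p-value ≈ 0.2156
Decision: fail to reject H₀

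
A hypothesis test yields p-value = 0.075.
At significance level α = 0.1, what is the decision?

Answer: reject H₀

Derivation:
Compare p-value to α:
0.075 < 0.1
Decision: reject H₀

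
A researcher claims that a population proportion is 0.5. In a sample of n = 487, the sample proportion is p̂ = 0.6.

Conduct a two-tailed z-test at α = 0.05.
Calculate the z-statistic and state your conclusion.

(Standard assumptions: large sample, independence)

Answer: z = 4.4136, reject H₀

Derivation:
H₀: p = 0.5, H₁: p ≠ 0.5
Standard error: SE = √(p₀(1-p₀)/n) = √(0.5×0.5/487) = 0.022657
z-statistic: z = (p̂ - p₀)/SE = (0.6 - 0.5)/0.022657 = 4.4136
Critical value: z_0.025 = ±1.960
p-value < 0.0001
Decision: reject H₀ at α = 0.05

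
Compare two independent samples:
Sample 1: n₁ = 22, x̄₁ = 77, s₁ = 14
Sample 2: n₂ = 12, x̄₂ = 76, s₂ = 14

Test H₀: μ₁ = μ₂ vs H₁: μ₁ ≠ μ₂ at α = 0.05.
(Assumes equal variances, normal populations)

Answer: t = 0.1990, fail to reject H₀

Derivation:
Pooled variance: s²_p = [21×14² + 11×14²]/(32) = 196.0000
s_p = 14.0000
SE = s_p×√(1/n₁ + 1/n₂) = 14.0000×√(1/22 + 1/12) = 5.0242
t = (x̄₁ - x̄₂)/SE = (77 - 76)/5.0242 = 0.1990
df = 32, t-critical = ±2.037
Decision: fail to reject H₀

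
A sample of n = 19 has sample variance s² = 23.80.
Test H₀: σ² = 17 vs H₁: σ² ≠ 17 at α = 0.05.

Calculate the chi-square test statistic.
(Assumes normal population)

Answer: χ² = 25.2000, fail to reject H₀

Derivation:
df = n - 1 = 18
χ² = (n-1)s²/σ₀² = 18×23.80/17 = 25.2000
Critical values: χ²_{0.975,18} = 8.231, χ²_{0.025,18} = 31.526
Rejection region: χ² < 8.231 or χ² > 31.526
Decision: fail to reject H₀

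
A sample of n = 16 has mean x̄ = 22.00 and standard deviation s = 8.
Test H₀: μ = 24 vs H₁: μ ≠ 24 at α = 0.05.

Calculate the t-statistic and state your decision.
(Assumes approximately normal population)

df = n - 1 = 15
SE = s/√n = 8/√16 = 2.0000
t = (x̄ - μ₀)/SE = (22.00 - 24)/2.0000 = -1.0000
Critical value: t_{0.025,15} = ±2.131
p-value ≈ 0.3332
Decision: fail to reject H₀

Answer: t = -1.0000, fail to reject H₀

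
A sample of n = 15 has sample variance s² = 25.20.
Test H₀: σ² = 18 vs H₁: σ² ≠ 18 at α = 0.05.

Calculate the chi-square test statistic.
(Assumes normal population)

Answer: χ² = 19.6000, fail to reject H₀

Derivation:
df = n - 1 = 14
χ² = (n-1)s²/σ₀² = 14×25.20/18 = 19.6000
Critical values: χ²_{0.975,14} = 5.629, χ²_{0.025,14} = 26.119
Rejection region: χ² < 5.629 or χ² > 26.119
Decision: fail to reject H₀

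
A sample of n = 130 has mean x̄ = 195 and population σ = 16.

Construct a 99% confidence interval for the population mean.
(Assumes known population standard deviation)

Confidence level: 99%, α = 0.01
z_0.005 = 2.576
SE = σ/√n = 16/√130 = 1.4033
Margin of error = 2.576 × 1.4033 = 3.6149
CI: x̄ ± margin = 195 ± 3.6149
CI: (191.3851, 198.6149)

Answer: (191.3851, 198.6149)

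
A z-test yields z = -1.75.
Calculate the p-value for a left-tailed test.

Answer: p-value ≈ 0.0401

Derivation:
For z = -1.75:
p = P(Z < -1.75) = Φ(-1.75) = 0.0401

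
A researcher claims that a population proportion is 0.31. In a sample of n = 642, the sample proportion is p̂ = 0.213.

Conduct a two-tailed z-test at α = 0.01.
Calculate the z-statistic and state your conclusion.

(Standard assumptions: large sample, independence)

H₀: p = 0.31, H₁: p ≠ 0.31
Standard error: SE = √(p₀(1-p₀)/n) = √(0.31×0.69/642) = 0.018253
z-statistic: z = (p̂ - p₀)/SE = (0.213 - 0.31)/0.018253 = -5.3142
Critical value: z_0.005 = ±2.576
p-value < 0.0001
Decision: reject H₀ at α = 0.01

Answer: z = -5.3142, reject H₀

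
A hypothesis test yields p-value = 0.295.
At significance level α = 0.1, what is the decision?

Compare p-value to α:
0.295 ≥ 0.1
Decision: fail to reject H₀

Answer: fail to reject H₀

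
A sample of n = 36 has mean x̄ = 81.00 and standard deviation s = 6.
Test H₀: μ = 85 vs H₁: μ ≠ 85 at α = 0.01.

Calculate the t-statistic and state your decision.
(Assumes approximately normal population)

Answer: t = -4.0000, reject H₀

Derivation:
df = n - 1 = 35
SE = s/√n = 6/√36 = 1.0000
t = (x̄ - μ₀)/SE = (81.00 - 85)/1.0000 = -4.0000
Critical value: t_{0.005,35} = ±2.724
p-value ≈ 0.0003
Decision: reject H₀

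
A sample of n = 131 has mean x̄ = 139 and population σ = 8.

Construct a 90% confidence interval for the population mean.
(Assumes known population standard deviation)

Confidence level: 90%, α = 0.1
z_0.05 = 1.645
SE = σ/√n = 8/√131 = 0.6990
Margin of error = 1.645 × 0.6990 = 1.1499
CI: x̄ ± margin = 139 ± 1.1499
CI: (137.8501, 140.1499)

Answer: (137.8501, 140.1499)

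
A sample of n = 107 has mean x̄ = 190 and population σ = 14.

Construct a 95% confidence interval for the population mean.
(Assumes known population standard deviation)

Answer: (187.3473, 192.6527)

Derivation:
Confidence level: 95%, α = 0.05
z_0.025 = 1.960
SE = σ/√n = 14/√107 = 1.3534
Margin of error = 1.960 × 1.3534 = 2.6527
CI: x̄ ± margin = 190 ± 2.6527
CI: (187.3473, 192.6527)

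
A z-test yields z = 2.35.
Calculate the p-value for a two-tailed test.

For z = 2.35:
p = 2×P(Z > |2.35|) = 2×(1 - Φ(2.35)) = 0.0188

Answer: p-value ≈ 0.0188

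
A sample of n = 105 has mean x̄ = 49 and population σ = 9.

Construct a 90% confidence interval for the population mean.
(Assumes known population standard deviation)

Answer: (47.5552, 50.4448)

Derivation:
Confidence level: 90%, α = 0.1
z_0.05 = 1.645
SE = σ/√n = 9/√105 = 0.8783
Margin of error = 1.645 × 0.8783 = 1.4448
CI: x̄ ± margin = 49 ± 1.4448
CI: (47.5552, 50.4448)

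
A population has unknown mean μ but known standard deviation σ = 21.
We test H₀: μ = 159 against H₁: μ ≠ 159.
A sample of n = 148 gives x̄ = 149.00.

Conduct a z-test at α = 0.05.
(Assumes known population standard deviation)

Answer: z = -5.7931, reject H₀

Derivation:
Standard error: SE = σ/√n = 21/√148 = 1.7262
z-statistic: z = (x̄ - μ₀)/SE = (149.00 - 159)/1.7262 = -5.7931
Critical value: ±1.960
p-value < 0.0001
Decision: reject H₀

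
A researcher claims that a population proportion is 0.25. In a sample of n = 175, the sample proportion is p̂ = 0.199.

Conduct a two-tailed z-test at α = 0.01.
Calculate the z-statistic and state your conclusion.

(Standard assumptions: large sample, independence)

H₀: p = 0.25, H₁: p ≠ 0.25
Standard error: SE = √(p₀(1-p₀)/n) = √(0.25×0.75/175) = 0.032733
z-statistic: z = (p̂ - p₀)/SE = (0.199 - 0.25)/0.032733 = -1.5581
Critical value: z_0.005 = ±2.576
p-value = 0.1192
Decision: fail to reject H₀ at α = 0.01

Answer: z = -1.5581, fail to reject H₀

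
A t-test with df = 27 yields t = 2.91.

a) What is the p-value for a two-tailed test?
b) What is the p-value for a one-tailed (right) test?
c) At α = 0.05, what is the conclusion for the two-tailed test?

Answer: a) 0.0072, b) 0.0036, c) reject H₀

Derivation:
Using t-distribution with df = 27:
a) Two-tailed: p = 2×P(T > 2.91) = 0.0072
b) One-tailed: p = P(T > 2.91) = 0.0036
c) 0.0072 < 0.05, reject H₀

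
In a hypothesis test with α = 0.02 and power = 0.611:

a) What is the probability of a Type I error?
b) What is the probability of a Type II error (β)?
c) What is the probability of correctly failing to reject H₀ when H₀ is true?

Answer: a) 0.02, b) 0.389, c) 0.98

Derivation:
a) Type I error probability = α = 0.02
b) Power = P(reject H₀ | H₁ true) = 1 - β = 0.611, so Type II error probability = β = 1 - Power = 0.389
c) P(fail to reject H₀ | H₀ true) = 1 - α = 0.98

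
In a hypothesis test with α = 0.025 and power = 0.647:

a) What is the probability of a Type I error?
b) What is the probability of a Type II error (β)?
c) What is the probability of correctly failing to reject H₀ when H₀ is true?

Answer: a) 0.025, b) 0.353, c) 0.975

Derivation:
a) Type I error probability = α = 0.025
b) Power = P(reject H₀ | H₁ true) = 1 - β = 0.647, so Type II error probability = β = 1 - Power = 0.353
c) P(fail to reject H₀ | H₀ true) = 1 - α = 0.975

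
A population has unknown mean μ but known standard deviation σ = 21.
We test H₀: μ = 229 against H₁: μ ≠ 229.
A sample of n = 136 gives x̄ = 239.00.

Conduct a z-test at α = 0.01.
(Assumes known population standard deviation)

Answer: z = 5.5534, reject H₀

Derivation:
Standard error: SE = σ/√n = 21/√136 = 1.8007
z-statistic: z = (x̄ - μ₀)/SE = (239.00 - 229)/1.8007 = 5.5534
Critical value: ±2.576
p-value < 0.0001
Decision: reject H₀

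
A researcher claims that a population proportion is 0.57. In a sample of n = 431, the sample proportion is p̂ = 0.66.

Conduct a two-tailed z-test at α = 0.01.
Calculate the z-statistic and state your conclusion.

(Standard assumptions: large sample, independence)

Answer: z = 3.7741, reject H₀

Derivation:
H₀: p = 0.57, H₁: p ≠ 0.57
Standard error: SE = √(p₀(1-p₀)/n) = √(0.57×0.43/431) = 0.023847
z-statistic: z = (p̂ - p₀)/SE = (0.66 - 0.57)/0.023847 = 3.7741
Critical value: z_0.005 = ±2.576
p-value = 0.0002
Decision: reject H₀ at α = 0.01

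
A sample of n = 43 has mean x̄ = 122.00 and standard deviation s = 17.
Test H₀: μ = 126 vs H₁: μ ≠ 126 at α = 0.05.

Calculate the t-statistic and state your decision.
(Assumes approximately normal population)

Answer: t = -1.5429, fail to reject H₀

Derivation:
df = n - 1 = 42
SE = s/√n = 17/√43 = 2.5925
t = (x̄ - μ₀)/SE = (122.00 - 126)/2.5925 = -1.5429
Critical value: t_{0.025,42} = ±2.018
p-value ≈ 0.1304
Decision: fail to reject H₀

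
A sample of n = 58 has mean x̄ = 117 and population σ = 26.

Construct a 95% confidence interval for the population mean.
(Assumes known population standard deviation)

Confidence level: 95%, α = 0.05
z_0.025 = 1.960
SE = σ/√n = 26/√58 = 3.4140
Margin of error = 1.960 × 3.4140 = 6.6914
CI: x̄ ± margin = 117 ± 6.6914
CI: (110.3086, 123.6914)

Answer: (110.3086, 123.6914)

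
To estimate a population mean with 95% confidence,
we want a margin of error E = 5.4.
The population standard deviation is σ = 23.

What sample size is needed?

z_0.025 = 1.960
n = (z×σ/E)² = (1.960×23/5.4)²
n = 69.6916
Round up: n = 70

Answer: n = 70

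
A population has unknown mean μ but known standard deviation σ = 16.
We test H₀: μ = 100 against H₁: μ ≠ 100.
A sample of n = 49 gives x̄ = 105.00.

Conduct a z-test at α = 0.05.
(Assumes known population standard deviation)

Standard error: SE = σ/√n = 16/√49 = 2.2857
z-statistic: z = (x̄ - μ₀)/SE = (105.00 - 100)/2.2857 = 2.1875
Critical value: ±1.960
p-value = 0.0287
Decision: reject H₀

Answer: z = 2.1875, reject H₀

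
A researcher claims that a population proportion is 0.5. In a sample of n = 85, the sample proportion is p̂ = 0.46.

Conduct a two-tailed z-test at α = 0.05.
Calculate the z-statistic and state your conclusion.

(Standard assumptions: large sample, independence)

H₀: p = 0.5, H₁: p ≠ 0.5
Standard error: SE = √(p₀(1-p₀)/n) = √(0.5×0.5/85) = 0.054233
z-statistic: z = (p̂ - p₀)/SE = (0.46 - 0.5)/0.054233 = -0.7376
Critical value: z_0.025 = ±1.960
p-value = 0.4608
Decision: fail to reject H₀ at α = 0.05

Answer: z = -0.7376, fail to reject H₀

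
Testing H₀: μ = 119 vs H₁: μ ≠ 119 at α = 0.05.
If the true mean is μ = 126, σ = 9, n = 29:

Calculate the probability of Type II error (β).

SE = σ/√n = 9/√29 = 1.6713
Critical values: μ₀ ± z_0.025×SE = 119 ± 1.960×1.6713
Acceptance region: (115.7243, 122.2757)
Under H₁ (μ = 126): z_high = (122.2757 - 126)/1.6713 = -2.2284, z_low = (115.7243 - 126)/1.6713 = -6.1483
β = P(not reject | H₁) = Φ(-2.2284) - Φ(-6.1483) ≈ 0.0129

Answer: β ≈ 0.0129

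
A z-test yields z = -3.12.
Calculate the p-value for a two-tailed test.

Answer: p-value ≈ 0.0018

Derivation:
For z = -3.12:
p = 2×P(Z > |-3.12|) = 2×(1 - Φ(3.12)) = 0.0018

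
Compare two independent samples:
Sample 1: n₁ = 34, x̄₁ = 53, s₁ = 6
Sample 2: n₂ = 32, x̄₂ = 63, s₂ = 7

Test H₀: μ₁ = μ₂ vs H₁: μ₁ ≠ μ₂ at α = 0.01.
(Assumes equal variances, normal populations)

Pooled variance: s²_p = [33×6² + 31×7²]/(64) = 42.2969
s_p = 6.5036
SE = s_p×√(1/n₁ + 1/n₂) = 6.5036×√(1/34 + 1/32) = 1.6018
t = (x̄₁ - x̄₂)/SE = (53 - 63)/1.6018 = -6.2430
df = 64, t-critical = ±2.655
Decision: reject H₀

Answer: t = -6.2430, reject H₀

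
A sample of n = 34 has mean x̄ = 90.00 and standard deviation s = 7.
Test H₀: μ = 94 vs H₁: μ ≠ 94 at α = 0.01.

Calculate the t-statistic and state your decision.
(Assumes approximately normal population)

df = n - 1 = 33
SE = s/√n = 7/√34 = 1.2005
t = (x̄ - μ₀)/SE = (90.00 - 94)/1.2005 = -3.3319
Critical value: t_{0.005,33} = ±2.733
p-value ≈ 0.0021
Decision: reject H₀

Answer: t = -3.3319, reject H₀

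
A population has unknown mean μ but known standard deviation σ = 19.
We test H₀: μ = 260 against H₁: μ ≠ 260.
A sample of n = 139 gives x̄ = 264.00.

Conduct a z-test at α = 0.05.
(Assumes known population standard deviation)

Standard error: SE = σ/√n = 19/√139 = 1.6116
z-statistic: z = (x̄ - μ₀)/SE = (264.00 - 260)/1.6116 = 2.4820
Critical value: ±1.960
p-value = 0.0131
Decision: reject H₀

Answer: z = 2.4820, reject H₀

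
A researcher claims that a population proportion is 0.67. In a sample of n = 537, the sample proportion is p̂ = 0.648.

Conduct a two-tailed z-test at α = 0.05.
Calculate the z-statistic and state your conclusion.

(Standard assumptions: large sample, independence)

Answer: z = -1.0842, fail to reject H₀

Derivation:
H₀: p = 0.67, H₁: p ≠ 0.67
Standard error: SE = √(p₀(1-p₀)/n) = √(0.67×0.33/537) = 0.020291
z-statistic: z = (p̂ - p₀)/SE = (0.648 - 0.67)/0.020291 = -1.0842
Critical value: z_0.025 = ±1.960
p-value = 0.2783
Decision: fail to reject H₀ at α = 0.05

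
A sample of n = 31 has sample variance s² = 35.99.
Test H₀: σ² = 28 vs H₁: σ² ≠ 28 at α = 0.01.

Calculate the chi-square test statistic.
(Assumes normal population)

Answer: χ² = 38.5607, fail to reject H₀

Derivation:
df = n - 1 = 30
χ² = (n-1)s²/σ₀² = 30×35.99/28 = 38.5607
Critical values: χ²_{0.995,30} = 13.787, χ²_{0.005,30} = 53.672
Rejection region: χ² < 13.787 or χ² > 53.672
Decision: fail to reject H₀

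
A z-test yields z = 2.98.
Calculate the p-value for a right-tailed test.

Answer: p-value ≈ 0.0014

Derivation:
For z = 2.98:
p = P(Z > 2.98) = 1 - Φ(2.98) = 0.0014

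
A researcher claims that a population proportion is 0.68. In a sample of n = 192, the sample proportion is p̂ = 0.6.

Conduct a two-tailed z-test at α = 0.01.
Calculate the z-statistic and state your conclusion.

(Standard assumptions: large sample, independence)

H₀: p = 0.68, H₁: p ≠ 0.68
Standard error: SE = √(p₀(1-p₀)/n) = √(0.68×0.32/192) = 0.033665
z-statistic: z = (p̂ - p₀)/SE = (0.6 - 0.68)/0.033665 = -2.3764
Critical value: z_0.005 = ±2.576
p-value = 0.0175
Decision: fail to reject H₀ at α = 0.01

Answer: z = -2.3764, fail to reject H₀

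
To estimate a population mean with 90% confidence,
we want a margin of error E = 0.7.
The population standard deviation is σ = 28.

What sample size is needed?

Answer: n = 4330

Derivation:
z_0.05 = 1.645
n = (z×σ/E)² = (1.645×28/0.7)²
n = 4329.6400
Round up: n = 4330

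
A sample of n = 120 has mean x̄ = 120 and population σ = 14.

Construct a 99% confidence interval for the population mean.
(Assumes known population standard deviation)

Answer: (116.7079, 123.2921)

Derivation:
Confidence level: 99%, α = 0.01
z_0.005 = 2.576
SE = σ/√n = 14/√120 = 1.2780
Margin of error = 2.576 × 1.2780 = 3.2921
CI: x̄ ± margin = 120 ± 3.2921
CI: (116.7079, 123.2921)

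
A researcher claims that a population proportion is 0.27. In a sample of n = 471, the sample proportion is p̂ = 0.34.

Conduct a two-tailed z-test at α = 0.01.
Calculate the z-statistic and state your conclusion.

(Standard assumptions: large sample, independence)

H₀: p = 0.27, H₁: p ≠ 0.27
Standard error: SE = √(p₀(1-p₀)/n) = √(0.27×0.73/471) = 0.020457
z-statistic: z = (p̂ - p₀)/SE = (0.34 - 0.27)/0.020457 = 3.4218
Critical value: z_0.005 = ±2.576
p-value = 0.0006
Decision: reject H₀ at α = 0.01

Answer: z = 3.4218, reject H₀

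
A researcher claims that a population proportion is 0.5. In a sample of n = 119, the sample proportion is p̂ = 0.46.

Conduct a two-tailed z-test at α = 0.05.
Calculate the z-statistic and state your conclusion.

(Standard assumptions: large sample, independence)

Answer: z = -0.8727, fail to reject H₀

Derivation:
H₀: p = 0.5, H₁: p ≠ 0.5
Standard error: SE = √(p₀(1-p₀)/n) = √(0.5×0.5/119) = 0.045835
z-statistic: z = (p̂ - p₀)/SE = (0.46 - 0.5)/0.045835 = -0.8727
Critical value: z_0.025 = ±1.960
p-value = 0.3828
Decision: fail to reject H₀ at α = 0.05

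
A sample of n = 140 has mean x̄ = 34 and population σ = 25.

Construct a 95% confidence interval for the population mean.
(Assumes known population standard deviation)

Answer: (29.8587, 38.1413)

Derivation:
Confidence level: 95%, α = 0.05
z_0.025 = 1.960
SE = σ/√n = 25/√140 = 2.1129
Margin of error = 1.960 × 2.1129 = 4.1413
CI: x̄ ± margin = 34 ± 4.1413
CI: (29.8587, 38.1413)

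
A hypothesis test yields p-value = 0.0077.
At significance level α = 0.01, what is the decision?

Answer: reject H₀

Derivation:
Compare p-value to α:
0.0077 < 0.01
Decision: reject H₀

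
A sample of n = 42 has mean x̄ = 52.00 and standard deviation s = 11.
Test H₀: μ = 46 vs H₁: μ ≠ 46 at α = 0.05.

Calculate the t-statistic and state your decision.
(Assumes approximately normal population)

df = n - 1 = 41
SE = s/√n = 11/√42 = 1.6973
t = (x̄ - μ₀)/SE = (52.00 - 46)/1.6973 = 3.5350
Critical value: t_{0.025,41} = ±2.020
p-value ≈ 0.0010
Decision: reject H₀

Answer: t = 3.5350, reject H₀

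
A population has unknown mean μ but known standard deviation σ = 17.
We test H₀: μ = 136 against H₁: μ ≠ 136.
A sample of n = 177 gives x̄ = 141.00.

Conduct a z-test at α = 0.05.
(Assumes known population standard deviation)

Answer: z = 3.9130, reject H₀

Derivation:
Standard error: SE = σ/√n = 17/√177 = 1.2778
z-statistic: z = (x̄ - μ₀)/SE = (141.00 - 136)/1.2778 = 3.9130
Critical value: ±1.960
p-value = 0.0001
Decision: reject H₀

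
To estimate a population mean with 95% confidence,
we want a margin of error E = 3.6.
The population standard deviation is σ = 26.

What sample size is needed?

z_0.025 = 1.960
n = (z×σ/E)² = (1.960×26/3.6)²
n = 200.3798
Round up: n = 201

Answer: n = 201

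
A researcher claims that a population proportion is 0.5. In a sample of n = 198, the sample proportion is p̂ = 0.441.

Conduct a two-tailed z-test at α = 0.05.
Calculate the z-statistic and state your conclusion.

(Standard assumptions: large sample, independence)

Answer: z = -1.6604, fail to reject H₀

Derivation:
H₀: p = 0.5, H₁: p ≠ 0.5
Standard error: SE = √(p₀(1-p₀)/n) = √(0.5×0.5/198) = 0.035533
z-statistic: z = (p̂ - p₀)/SE = (0.441 - 0.5)/0.035533 = -1.6604
Critical value: z_0.025 = ±1.960
p-value = 0.0968
Decision: fail to reject H₀ at α = 0.05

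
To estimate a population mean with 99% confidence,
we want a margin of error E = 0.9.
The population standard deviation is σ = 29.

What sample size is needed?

z_0.005 = 2.576
n = (z×σ/E)² = (2.576×29/0.9)²
n = 6889.7378
Round up: n = 6890

Answer: n = 6890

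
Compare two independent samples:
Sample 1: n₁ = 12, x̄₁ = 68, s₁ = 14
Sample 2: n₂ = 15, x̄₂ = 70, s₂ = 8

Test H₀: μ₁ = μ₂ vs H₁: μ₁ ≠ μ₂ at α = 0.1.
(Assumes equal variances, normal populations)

Pooled variance: s²_p = [11×14² + 14×8²]/(25) = 122.0800
s_p = 11.0490
SE = s_p×√(1/n₁ + 1/n₂) = 11.0490×√(1/12 + 1/15) = 4.2793
t = (x̄₁ - x̄₂)/SE = (68 - 70)/4.2793 = -0.4674
df = 25, t-critical = ±1.708
Decision: fail to reject H₀

Answer: t = -0.4674, fail to reject H₀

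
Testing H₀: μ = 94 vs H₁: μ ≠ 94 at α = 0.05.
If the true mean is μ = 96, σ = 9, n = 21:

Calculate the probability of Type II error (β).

SE = σ/√n = 9/√21 = 1.9640
Critical values: μ₀ ± z_0.025×SE = 94 ± 1.960×1.9640
Acceptance region: (90.1506, 97.8494)
Under H₁ (μ = 96): z_high = (97.8494 - 96)/1.9640 = 0.9416, z_low = (90.1506 - 96)/1.9640 = -2.9783
β = P(not reject | H₁) = Φ(0.9416) - Φ(-2.9783) ≈ 0.8254

Answer: β ≈ 0.8254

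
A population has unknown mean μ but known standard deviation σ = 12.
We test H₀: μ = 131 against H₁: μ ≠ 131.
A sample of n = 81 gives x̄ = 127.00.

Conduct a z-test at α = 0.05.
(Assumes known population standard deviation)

Answer: z = -3.0001, reject H₀

Derivation:
Standard error: SE = σ/√n = 12/√81 = 1.3333
z-statistic: z = (x̄ - μ₀)/SE = (127.00 - 131)/1.3333 = -3.0001
Critical value: ±1.960
p-value = 0.0027
Decision: reject H₀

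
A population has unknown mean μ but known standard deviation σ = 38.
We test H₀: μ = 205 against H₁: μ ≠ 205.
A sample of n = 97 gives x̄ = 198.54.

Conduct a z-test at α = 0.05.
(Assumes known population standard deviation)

Standard error: SE = σ/√n = 38/√97 = 3.8583
z-statistic: z = (x̄ - μ₀)/SE = (198.54 - 205)/3.8583 = -1.6743
Critical value: ±1.960
p-value = 0.0941
Decision: fail to reject H₀

Answer: z = -1.6743, fail to reject H₀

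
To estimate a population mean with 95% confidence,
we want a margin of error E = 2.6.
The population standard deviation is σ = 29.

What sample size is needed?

z_0.025 = 1.960
n = (z×σ/E)² = (1.960×29/2.6)²
n = 477.9269
Round up: n = 478

Answer: n = 478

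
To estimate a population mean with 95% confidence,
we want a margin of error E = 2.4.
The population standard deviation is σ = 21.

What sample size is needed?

Answer: n = 295

Derivation:
z_0.025 = 1.960
n = (z×σ/E)² = (1.960×21/2.4)²
n = 294.1225
Round up: n = 295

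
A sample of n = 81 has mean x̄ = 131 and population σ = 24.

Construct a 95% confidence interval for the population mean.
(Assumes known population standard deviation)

Answer: (125.7733, 136.2267)

Derivation:
Confidence level: 95%, α = 0.05
z_0.025 = 1.960
SE = σ/√n = 24/√81 = 2.6667
Margin of error = 1.960 × 2.6667 = 5.2267
CI: x̄ ± margin = 131 ± 5.2267
CI: (125.7733, 136.2267)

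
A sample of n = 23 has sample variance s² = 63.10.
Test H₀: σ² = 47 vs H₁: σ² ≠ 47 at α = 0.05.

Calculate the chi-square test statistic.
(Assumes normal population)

Answer: χ² = 29.5362, fail to reject H₀

Derivation:
df = n - 1 = 22
χ² = (n-1)s²/σ₀² = 22×63.10/47 = 29.5362
Critical values: χ²_{0.975,22} = 10.982, χ²_{0.025,22} = 36.781
Rejection region: χ² < 10.982 or χ² > 36.781
Decision: fail to reject H₀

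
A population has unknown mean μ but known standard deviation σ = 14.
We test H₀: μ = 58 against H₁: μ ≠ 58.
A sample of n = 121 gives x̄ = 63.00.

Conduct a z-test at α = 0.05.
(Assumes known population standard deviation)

Standard error: SE = σ/√n = 14/√121 = 1.2727
z-statistic: z = (x̄ - μ₀)/SE = (63.00 - 58)/1.2727 = 3.9287
Critical value: ±1.960
p-value = 0.0001
Decision: reject H₀

Answer: z = 3.9287, reject H₀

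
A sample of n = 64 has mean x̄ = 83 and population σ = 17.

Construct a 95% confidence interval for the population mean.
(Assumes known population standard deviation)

Answer: (78.8350, 87.1650)

Derivation:
Confidence level: 95%, α = 0.05
z_0.025 = 1.960
SE = σ/√n = 17/√64 = 2.1250
Margin of error = 1.960 × 2.1250 = 4.1650
CI: x̄ ± margin = 83 ± 4.1650
CI: (78.8350, 87.1650)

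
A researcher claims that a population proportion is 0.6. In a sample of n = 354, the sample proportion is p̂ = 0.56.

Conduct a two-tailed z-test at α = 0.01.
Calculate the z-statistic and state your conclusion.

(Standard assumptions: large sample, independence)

Answer: z = -1.5362, fail to reject H₀

Derivation:
H₀: p = 0.6, H₁: p ≠ 0.6
Standard error: SE = √(p₀(1-p₀)/n) = √(0.6×0.4/354) = 0.026038
z-statistic: z = (p̂ - p₀)/SE = (0.56 - 0.6)/0.026038 = -1.5362
Critical value: z_0.005 = ±2.576
p-value = 0.1245
Decision: fail to reject H₀ at α = 0.01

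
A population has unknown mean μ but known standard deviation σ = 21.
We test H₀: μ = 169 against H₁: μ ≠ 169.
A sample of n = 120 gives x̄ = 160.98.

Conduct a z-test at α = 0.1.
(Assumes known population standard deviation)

Answer: z = -4.1836, reject H₀

Derivation:
Standard error: SE = σ/√n = 21/√120 = 1.9170
z-statistic: z = (x̄ - μ₀)/SE = (160.98 - 169)/1.9170 = -4.1836
Critical value: ±1.645
p-value < 0.0001
Decision: reject H₀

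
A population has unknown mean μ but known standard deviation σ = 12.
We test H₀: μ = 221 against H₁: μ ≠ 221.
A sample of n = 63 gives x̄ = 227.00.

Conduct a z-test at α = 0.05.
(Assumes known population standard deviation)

Standard error: SE = σ/√n = 12/√63 = 1.5119
z-statistic: z = (x̄ - μ₀)/SE = (227.00 - 221)/1.5119 = 3.9685
Critical value: ±1.960
p-value = 0.0001
Decision: reject H₀

Answer: z = 3.9685, reject H₀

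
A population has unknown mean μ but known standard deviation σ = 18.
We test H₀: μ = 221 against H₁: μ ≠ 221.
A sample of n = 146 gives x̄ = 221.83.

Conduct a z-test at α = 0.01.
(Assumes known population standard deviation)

Standard error: SE = σ/√n = 18/√146 = 1.4897
z-statistic: z = (x̄ - μ₀)/SE = (221.83 - 221)/1.4897 = 0.5572
Critical value: ±2.576
p-value = 0.5774
Decision: fail to reject H₀

Answer: z = 0.5572, fail to reject H₀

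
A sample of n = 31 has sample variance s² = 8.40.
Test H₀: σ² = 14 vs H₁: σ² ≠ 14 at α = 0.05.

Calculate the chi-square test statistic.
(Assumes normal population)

df = n - 1 = 30
χ² = (n-1)s²/σ₀² = 30×8.40/14 = 18.0000
Critical values: χ²_{0.975,30} = 16.791, χ²_{0.025,30} = 46.979
Rejection region: χ² < 16.791 or χ² > 46.979
Decision: fail to reject H₀

Answer: χ² = 18.0000, fail to reject H₀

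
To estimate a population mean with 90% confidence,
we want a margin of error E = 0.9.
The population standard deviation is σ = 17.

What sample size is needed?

z_0.05 = 1.645
n = (z×σ/E)² = (1.645×17/0.9)²
n = 965.4830
Round up: n = 966

Answer: n = 966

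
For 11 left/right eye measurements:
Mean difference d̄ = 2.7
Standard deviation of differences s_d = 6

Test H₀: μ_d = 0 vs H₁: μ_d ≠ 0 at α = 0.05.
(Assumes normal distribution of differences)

Answer: t = 1.4925, fail to reject H₀

Derivation:
df = n - 1 = 10
SE = s_d/√n = 6/√11 = 1.8091
t = d̄/SE = 2.7/1.8091 = 1.4925
Critical value: t_{0.025,10} = ±2.228
p-value ≈ 0.1664
Decision: fail to reject H₀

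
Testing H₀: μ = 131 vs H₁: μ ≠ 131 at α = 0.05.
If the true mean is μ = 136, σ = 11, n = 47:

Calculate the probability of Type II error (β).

Answer: β ≈ 0.1238

Derivation:
SE = σ/√n = 11/√47 = 1.6045
Critical values: μ₀ ± z_0.025×SE = 131 ± 1.960×1.6045
Acceptance region: (127.8552, 134.1448)
Under H₁ (μ = 136): z_high = (134.1448 - 136)/1.6045 = -1.1562, z_low = (127.8552 - 136)/1.6045 = -5.0762
β = P(not reject | H₁) = Φ(-1.1562) - Φ(-5.0762) ≈ 0.1238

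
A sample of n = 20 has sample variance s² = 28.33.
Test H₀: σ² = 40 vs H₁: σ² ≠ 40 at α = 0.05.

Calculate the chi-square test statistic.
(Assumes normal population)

df = n - 1 = 19
χ² = (n-1)s²/σ₀² = 19×28.33/40 = 13.4567
Critical values: χ²_{0.975,19} = 8.907, χ²_{0.025,19} = 32.852
Rejection region: χ² < 8.907 or χ² > 32.852
Decision: fail to reject H₀

Answer: χ² = 13.4567, fail to reject H₀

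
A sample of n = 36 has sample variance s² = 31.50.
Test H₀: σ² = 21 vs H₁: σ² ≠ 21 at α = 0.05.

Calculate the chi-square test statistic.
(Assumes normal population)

Answer: χ² = 52.5000, fail to reject H₀

Derivation:
df = n - 1 = 35
χ² = (n-1)s²/σ₀² = 35×31.50/21 = 52.5000
Critical values: χ²_{0.975,35} = 20.569, χ²_{0.025,35} = 53.203
Rejection region: χ² < 20.569 or χ² > 53.203
Decision: fail to reject H₀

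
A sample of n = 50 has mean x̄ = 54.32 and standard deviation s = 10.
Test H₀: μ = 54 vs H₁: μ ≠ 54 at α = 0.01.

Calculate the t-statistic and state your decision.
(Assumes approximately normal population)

Answer: t = 0.2263, fail to reject H₀

Derivation:
df = n - 1 = 49
SE = s/√n = 10/√50 = 1.4142
t = (x̄ - μ₀)/SE = (54.32 - 54)/1.4142 = 0.2263
Critical value: t_{0.005,49} = ±2.680
p-value ≈ 0.8219
Decision: fail to reject H₀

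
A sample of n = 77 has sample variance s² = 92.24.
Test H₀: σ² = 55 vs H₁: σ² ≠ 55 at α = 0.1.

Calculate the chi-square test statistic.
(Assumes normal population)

Answer: χ² = 127.4589, reject H₀

Derivation:
df = n - 1 = 76
χ² = (n-1)s²/σ₀² = 76×92.24/55 = 127.4589
Critical values: χ²_{0.95,76} = 56.920, χ²_{0.05,76} = 97.351
Rejection region: χ² < 56.920 or χ² > 97.351
Decision: reject H₀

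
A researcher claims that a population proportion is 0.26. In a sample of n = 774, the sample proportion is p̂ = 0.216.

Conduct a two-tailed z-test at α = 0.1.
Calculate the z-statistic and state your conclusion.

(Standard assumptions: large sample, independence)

Answer: z = -2.7908, reject H₀

Derivation:
H₀: p = 0.26, H₁: p ≠ 0.26
Standard error: SE = √(p₀(1-p₀)/n) = √(0.26×0.74/774) = 0.015766
z-statistic: z = (p̂ - p₀)/SE = (0.216 - 0.26)/0.015766 = -2.7908
Critical value: z_0.05 = ±1.645
p-value = 0.0053
Decision: reject H₀ at α = 0.1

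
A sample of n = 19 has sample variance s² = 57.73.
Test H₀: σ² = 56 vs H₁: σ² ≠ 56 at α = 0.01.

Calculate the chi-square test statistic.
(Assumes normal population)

Answer: χ² = 18.5561, fail to reject H₀

Derivation:
df = n - 1 = 18
χ² = (n-1)s²/σ₀² = 18×57.73/56 = 18.5561
Critical values: χ²_{0.995,18} = 6.265, χ²_{0.005,18} = 37.156
Rejection region: χ² < 6.265 or χ² > 37.156
Decision: fail to reject H₀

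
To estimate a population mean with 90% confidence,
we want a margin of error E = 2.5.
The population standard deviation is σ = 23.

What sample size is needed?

Answer: n = 230

Derivation:
z_0.05 = 1.645
n = (z×σ/E)² = (1.645×23/2.5)²
n = 229.0380
Round up: n = 230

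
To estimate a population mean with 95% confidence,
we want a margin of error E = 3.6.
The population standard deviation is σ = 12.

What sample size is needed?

Answer: n = 43

Derivation:
z_0.025 = 1.960
n = (z×σ/E)² = (1.960×12/3.6)²
n = 42.6844
Round up: n = 43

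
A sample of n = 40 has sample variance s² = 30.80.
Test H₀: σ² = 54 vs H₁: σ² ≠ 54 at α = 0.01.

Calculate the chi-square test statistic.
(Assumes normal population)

Answer: χ² = 22.2444, fail to reject H₀

Derivation:
df = n - 1 = 39
χ² = (n-1)s²/σ₀² = 39×30.80/54 = 22.2444
Critical values: χ²_{0.995,39} = 19.996, χ²_{0.005,39} = 65.476
Rejection region: χ² < 19.996 or χ² > 65.476
Decision: fail to reject H₀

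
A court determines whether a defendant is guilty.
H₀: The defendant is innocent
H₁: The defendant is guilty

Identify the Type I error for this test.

A Type I error (probability α) occurs when we reject a true H₀.
A Type II error (probability β) occurs when we fail to reject a false H₀.

Answer: Convicting an innocent person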